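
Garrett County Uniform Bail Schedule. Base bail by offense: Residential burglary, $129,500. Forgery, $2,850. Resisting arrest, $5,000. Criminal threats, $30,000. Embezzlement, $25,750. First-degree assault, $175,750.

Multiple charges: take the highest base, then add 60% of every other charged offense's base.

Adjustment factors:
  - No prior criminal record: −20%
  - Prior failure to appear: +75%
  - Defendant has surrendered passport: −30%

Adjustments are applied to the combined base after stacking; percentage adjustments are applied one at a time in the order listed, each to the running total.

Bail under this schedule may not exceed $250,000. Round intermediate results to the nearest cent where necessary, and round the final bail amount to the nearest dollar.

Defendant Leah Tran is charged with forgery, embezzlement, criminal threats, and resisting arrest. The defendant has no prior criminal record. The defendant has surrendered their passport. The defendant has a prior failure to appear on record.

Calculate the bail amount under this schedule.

Base amounts from the schedule: forgery $2,850; embezzlement $25,750; criminal threats $30,000; resisting arrest $5,000.
Stacking rule: highest base plus 60% of each additional charge. Highest is criminal threats at $30,000. Additional: $2,850 × 60% = $1,710; $25,750 × 60% = $15,450; $5,000 × 60% = $3,000. Combined base = $30,000 + $20,160 = $50,160.
No prior criminal record (−20%): $50,160 × 0.8 = $40,128.
Prior failure to appear (+75%): $40,128 × 1.75 = $70,224.
Defendant has surrendered passport (−30%): $70,224 × 0.7 = $49,156.80.
$49,156.80 is within the $250,000 maximum.
Rounded to the nearest dollar: $49,157.

$49,157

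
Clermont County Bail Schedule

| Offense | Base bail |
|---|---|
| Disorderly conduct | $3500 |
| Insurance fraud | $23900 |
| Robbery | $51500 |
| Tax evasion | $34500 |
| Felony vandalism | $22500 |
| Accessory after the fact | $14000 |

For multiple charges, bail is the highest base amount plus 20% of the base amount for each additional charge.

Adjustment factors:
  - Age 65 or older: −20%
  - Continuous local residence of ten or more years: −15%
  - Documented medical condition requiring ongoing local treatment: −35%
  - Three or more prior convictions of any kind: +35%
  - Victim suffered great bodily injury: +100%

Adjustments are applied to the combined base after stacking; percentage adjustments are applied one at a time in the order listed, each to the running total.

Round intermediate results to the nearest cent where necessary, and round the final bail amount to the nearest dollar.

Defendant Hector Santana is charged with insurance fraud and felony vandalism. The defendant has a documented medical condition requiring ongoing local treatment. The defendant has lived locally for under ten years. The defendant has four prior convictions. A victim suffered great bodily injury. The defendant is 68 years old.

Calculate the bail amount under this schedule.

Base amounts from the schedule: insurance fraud $23900; felony vandalism $22500.
Stacking rule: highest base plus 20% of each additional charge. Highest is insurance fraud at $23900. Additional: $22500 × 20% = $4500. Combined base = $23900 + $4500 = $28400.
Age 65 or older (−20%): $28400 × 0.8 = $22720.
Documented medical condition requiring ongoing local treatment (−35%): $22720 × 0.65 = $14768.
Three or more prior convictions of any kind (+35%): $14768 × 1.35 = $19936.80.
Victim suffered great bodily injury (+100%): $19936.80 × 2 = $39873.60.
Rounded to the nearest dollar: $39874.

$39874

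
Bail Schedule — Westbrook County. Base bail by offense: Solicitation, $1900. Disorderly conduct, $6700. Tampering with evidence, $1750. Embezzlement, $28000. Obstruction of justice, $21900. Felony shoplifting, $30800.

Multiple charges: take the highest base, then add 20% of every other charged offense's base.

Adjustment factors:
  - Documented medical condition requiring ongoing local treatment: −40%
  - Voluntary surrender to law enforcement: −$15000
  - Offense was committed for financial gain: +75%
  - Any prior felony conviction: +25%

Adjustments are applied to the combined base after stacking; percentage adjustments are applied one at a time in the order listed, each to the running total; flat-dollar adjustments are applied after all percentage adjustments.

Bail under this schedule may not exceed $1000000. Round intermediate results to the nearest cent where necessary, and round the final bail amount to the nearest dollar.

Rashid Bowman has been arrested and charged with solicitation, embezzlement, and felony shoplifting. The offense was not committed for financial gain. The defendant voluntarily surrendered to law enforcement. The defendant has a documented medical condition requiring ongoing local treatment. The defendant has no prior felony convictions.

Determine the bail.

$7068

Base amounts from the schedule: solicitation $1900; embezzlement $28000; felony shoplifting $30800.
Stacking rule: highest base plus 20% of each additional charge. Highest is felony shoplifting at $30800. Additional: $1900 × 20% = $380; $28000 × 20% = $5600. Combined base = $30800 + $5980 = $36780.
Documented medical condition requiring ongoing local treatment (−40%): $36780 × 0.6 = $22068.
Voluntary surrender to law enforcement (−$15000 flat): $22068 − $15000 = $7068.
$7068 is within the $1000000 maximum.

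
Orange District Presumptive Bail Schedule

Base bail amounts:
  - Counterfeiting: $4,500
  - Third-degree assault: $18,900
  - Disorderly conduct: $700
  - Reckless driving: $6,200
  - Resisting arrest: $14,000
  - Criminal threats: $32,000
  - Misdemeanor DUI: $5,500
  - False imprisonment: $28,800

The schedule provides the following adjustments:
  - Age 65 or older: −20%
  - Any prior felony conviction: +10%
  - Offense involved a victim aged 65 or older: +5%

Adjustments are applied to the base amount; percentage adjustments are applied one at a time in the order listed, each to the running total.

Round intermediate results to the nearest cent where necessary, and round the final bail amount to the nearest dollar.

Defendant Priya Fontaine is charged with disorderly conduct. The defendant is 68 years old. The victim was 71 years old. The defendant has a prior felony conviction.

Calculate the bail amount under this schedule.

$647

Base amounts from the schedule: disorderly conduct $700.
Single charge. Combined base = $700.
Age 65 or older (−20%): $700 × 0.8 = $560.
Any prior felony conviction (+10%): $560 × 1.1 = $616.
Offense involved a victim aged 65 or older (+5%): $616 × 1.05 = $646.80.
Rounded to the nearest dollar: $647.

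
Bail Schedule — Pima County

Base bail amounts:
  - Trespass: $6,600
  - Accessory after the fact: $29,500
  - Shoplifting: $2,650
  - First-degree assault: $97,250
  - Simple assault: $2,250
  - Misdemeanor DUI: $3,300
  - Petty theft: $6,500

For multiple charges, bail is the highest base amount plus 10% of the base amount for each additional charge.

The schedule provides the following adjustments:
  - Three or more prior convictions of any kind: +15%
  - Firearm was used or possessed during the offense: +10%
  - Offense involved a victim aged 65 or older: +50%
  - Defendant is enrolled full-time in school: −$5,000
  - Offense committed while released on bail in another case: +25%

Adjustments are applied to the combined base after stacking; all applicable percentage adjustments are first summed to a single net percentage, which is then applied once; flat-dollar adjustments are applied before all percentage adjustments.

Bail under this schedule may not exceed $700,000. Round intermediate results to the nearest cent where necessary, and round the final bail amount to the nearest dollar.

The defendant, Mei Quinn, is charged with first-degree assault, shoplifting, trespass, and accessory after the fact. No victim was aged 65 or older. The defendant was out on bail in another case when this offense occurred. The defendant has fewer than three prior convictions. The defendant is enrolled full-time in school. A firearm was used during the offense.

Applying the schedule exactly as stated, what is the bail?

$129,769

Base amounts from the schedule: first-degree assault $97,250; shoplifting $2,650; trespass $6,600; accessory after the fact $29,500.
Stacking rule: highest base plus 10% of each additional charge. Highest is first-degree assault at $97,250. Additional: $2,650 × 10% = $265; $6,600 × 10% = $660; $29,500 × 10% = $2,950. Combined base = $97,250 + $3,875 = $101,125.
Defendant is enrolled full-time in school (−$5,000 flat): $101,125 − $5,000 = $96,125.
Net percentage adjustment: +10% +25% = +35%. $96,125 × 1.35 = $129,768.75.
$129,768.75 is within the $700,000 maximum.
Rounded to the nearest dollar: $129,769.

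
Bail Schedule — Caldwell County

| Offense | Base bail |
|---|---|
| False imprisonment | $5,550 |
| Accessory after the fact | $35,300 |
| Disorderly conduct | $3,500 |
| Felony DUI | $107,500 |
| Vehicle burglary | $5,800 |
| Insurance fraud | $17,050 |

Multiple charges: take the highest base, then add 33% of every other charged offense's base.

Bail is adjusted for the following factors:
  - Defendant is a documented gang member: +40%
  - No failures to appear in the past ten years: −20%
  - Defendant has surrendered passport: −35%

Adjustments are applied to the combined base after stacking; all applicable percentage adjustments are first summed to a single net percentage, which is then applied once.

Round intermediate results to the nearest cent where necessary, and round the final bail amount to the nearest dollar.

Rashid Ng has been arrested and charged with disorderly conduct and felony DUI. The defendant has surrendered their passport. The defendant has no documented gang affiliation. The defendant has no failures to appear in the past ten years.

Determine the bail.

$48,895

Base amounts from the schedule: disorderly conduct $3,500; felony DUI $107,500.
Stacking rule: highest base plus 33% of each additional charge. Highest is felony DUI at $107,500. Additional: $3,500 × 33% = $1,155. Combined base = $107,500 + $1,155 = $108,655.
Net percentage adjustment: −20% −35% = −55%. $108,655 × 0.45 = $48,894.75.
Rounded to the nearest dollar: $48,895.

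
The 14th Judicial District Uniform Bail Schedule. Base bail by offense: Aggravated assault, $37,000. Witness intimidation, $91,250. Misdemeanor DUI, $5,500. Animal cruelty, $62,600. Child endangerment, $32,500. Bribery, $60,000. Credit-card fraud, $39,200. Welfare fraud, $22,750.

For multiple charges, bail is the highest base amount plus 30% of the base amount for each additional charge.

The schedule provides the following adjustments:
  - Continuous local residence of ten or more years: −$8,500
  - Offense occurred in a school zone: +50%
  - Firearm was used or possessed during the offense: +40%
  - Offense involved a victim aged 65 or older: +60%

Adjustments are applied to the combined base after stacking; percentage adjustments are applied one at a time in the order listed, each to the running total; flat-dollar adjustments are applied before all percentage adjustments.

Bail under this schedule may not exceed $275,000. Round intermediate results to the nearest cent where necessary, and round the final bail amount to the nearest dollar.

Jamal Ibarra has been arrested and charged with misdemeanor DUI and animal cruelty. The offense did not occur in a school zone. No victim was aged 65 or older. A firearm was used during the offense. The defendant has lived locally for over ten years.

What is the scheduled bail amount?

$78,050

Base amounts from the schedule: misdemeanor DUI $5,500; animal cruelty $62,600.
Stacking rule: highest base plus 30% of each additional charge. Highest is animal cruelty at $62,600. Additional: $5,500 × 30% = $1,650. Combined base = $62,600 + $1,650 = $64,250.
Continuous local residence of ten or more years (−$8,500 flat): $64,250 − $8,500 = $55,750.
Firearm was used or possessed during the offense (+40%): $55,750 × 1.4 = $78,050.
$78,050 is within the $275,000 maximum.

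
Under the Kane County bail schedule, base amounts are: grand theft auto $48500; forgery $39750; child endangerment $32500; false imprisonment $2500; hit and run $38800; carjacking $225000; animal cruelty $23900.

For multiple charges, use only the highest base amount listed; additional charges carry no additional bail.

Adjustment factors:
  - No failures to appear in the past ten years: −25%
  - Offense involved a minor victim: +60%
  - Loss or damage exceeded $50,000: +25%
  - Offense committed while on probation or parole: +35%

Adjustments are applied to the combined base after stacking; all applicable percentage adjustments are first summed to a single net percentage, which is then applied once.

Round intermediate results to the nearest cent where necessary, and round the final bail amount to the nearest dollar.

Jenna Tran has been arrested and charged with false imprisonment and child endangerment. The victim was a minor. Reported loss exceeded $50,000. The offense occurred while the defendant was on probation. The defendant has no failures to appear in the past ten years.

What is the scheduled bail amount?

Base amounts from the schedule: false imprisonment $2500; child endangerment $32500.
Stacking rule: use the highest base only. Highest is child endangerment at $32500. Combined base = $32500.
Net percentage adjustment: −25% +60% +25% +35% = +95%. $32500 × 1.95 = $63375.

$63375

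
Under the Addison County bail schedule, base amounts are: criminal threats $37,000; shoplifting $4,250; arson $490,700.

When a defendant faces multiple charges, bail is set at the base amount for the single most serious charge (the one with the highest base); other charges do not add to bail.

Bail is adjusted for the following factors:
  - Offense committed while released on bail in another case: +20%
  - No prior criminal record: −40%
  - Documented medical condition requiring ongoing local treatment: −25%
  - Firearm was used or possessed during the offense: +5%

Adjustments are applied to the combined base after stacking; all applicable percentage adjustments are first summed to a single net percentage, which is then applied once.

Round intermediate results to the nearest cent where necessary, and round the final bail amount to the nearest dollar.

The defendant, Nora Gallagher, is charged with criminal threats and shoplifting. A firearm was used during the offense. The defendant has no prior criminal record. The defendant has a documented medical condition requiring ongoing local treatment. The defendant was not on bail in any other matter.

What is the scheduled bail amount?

$14,800

Base amounts from the schedule: criminal threats $37,000; shoplifting $4,250.
Stacking rule: use the highest base only. Highest is criminal threats at $37,000. Combined base = $37,000.
Net percentage adjustment: −40% −25% +5% = −60%. $37,000 × 0.4 = $14,800.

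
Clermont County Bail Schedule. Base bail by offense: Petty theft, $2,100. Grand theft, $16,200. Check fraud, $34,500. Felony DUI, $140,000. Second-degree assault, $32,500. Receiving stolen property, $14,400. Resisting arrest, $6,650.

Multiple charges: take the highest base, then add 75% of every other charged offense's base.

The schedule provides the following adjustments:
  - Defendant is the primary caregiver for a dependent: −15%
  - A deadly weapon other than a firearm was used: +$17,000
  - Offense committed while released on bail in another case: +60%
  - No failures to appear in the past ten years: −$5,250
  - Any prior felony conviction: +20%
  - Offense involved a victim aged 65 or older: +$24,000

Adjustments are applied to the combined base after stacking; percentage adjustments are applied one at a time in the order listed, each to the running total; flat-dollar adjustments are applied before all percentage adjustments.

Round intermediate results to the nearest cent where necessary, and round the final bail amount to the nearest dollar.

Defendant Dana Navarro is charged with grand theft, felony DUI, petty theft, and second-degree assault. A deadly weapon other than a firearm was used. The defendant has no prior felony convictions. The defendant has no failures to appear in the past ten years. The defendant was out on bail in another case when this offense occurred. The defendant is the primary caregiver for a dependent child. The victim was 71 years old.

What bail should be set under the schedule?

$290,836

Base amounts from the schedule: grand theft $16,200; felony DUI $140,000; petty theft $2,100; second-degree assault $32,500.
Stacking rule: highest base plus 75% of each additional charge. Highest is felony DUI at $140,000. Additional: $16,200 × 75% = $12,150; $2,100 × 75% = $1,575; $32,500 × 75% = $24,375. Combined base = $140,000 + $38,100 = $178,100.
A deadly weapon other than a firearm was used (+$17,000 flat): $178,100 + $17,000 = $195,100.
No failures to appear in the past ten years (−$5,250 flat): $195,100 − $5,250 = $189,850.
Offense involved a victim aged 65 or older (+$24,000 flat): $189,850 + $24,000 = $213,850.
Defendant is the primary caregiver for a dependent (−15%): $213,850 × 0.85 = $181,772.50.
Offense committed while released on bail in another case (+60%): $181,772.50 × 1.6 = $290,836.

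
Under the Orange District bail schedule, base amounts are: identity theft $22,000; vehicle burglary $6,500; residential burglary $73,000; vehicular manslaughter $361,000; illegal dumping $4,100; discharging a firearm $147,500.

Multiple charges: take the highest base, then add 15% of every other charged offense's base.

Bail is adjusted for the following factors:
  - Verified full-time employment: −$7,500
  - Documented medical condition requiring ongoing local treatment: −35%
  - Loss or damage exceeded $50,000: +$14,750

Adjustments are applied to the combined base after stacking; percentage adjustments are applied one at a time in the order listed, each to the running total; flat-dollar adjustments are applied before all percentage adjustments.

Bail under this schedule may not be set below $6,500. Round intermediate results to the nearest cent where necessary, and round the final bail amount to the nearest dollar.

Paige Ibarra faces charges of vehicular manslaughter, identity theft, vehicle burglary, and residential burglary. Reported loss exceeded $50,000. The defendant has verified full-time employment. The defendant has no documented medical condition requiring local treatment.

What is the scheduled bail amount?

$383,475

Base amounts from the schedule: vehicular manslaughter $361,000; identity theft $22,000; vehicle burglary $6,500; residential burglary $73,000.
Stacking rule: highest base plus 15% of each additional charge. Highest is vehicular manslaughter at $361,000. Additional: $22,000 × 15% = $3,300; $6,500 × 15% = $975; $73,000 × 15% = $10,950. Combined base = $361,000 + $15,225 = $376,225.
Verified full-time employment (−$7,500 flat): $376,225 − $7,500 = $368,725.
Loss or damage exceeded $50,000 (+$14,750 flat): $368,725 + $14,750 = $383,475.
$383,475 is at or above the $6,500 minimum.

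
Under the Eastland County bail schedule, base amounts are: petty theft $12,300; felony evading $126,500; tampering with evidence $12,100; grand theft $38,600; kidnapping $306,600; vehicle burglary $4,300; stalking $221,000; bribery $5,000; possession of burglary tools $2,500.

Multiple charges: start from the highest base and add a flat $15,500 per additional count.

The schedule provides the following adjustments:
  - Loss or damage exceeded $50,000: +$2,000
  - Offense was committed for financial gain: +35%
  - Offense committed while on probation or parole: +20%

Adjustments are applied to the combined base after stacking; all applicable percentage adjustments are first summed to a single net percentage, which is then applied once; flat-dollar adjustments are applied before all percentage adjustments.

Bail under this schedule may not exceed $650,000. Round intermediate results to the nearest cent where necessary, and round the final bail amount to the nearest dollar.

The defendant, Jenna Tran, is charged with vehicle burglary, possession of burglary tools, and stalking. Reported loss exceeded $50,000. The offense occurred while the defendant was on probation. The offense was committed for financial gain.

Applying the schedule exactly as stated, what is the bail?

$393,700

Base amounts from the schedule: vehicle burglary $4,300; possession of burglary tools $2,500; stalking $221,000.
Stacking rule: highest base plus $15,500 per additional charge. Highest is stalking at $221,000; 2 additional charges → +$31,000. Combined base = $252,000.
Loss or damage exceeded $50,000 (+$2,000 flat): $252,000 + $2,000 = $254,000.
Net percentage adjustment: +35% +20% = +55%. $254,000 × 1.55 = $393,700.
$393,700 is within the $650,000 maximum.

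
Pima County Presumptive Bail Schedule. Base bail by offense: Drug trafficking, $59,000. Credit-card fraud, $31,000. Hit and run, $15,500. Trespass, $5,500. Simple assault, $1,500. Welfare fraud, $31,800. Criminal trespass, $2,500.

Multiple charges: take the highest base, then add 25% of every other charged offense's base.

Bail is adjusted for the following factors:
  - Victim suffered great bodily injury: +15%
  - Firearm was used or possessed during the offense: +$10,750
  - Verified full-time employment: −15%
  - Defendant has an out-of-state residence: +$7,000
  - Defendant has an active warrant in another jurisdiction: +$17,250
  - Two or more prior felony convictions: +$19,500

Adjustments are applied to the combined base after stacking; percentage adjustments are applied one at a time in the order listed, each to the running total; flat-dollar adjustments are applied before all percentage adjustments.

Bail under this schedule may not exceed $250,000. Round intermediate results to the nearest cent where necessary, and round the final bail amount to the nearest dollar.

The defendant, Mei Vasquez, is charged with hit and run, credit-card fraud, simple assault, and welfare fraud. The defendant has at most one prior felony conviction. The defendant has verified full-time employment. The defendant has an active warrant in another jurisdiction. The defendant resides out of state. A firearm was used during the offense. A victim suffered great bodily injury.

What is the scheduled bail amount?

Base amounts from the schedule: hit and run $15,500; credit-card fraud $31,000; simple assault $1,500; welfare fraud $31,800.
Stacking rule: highest base plus 25% of each additional charge. Highest is welfare fraud at $31,800. Additional: $15,500 × 25% = $3,875; $31,000 × 25% = $7,750; $1,500 × 25% = $375. Combined base = $31,800 + $12,000 = $43,800.
Firearm was used or possessed during the offense (+$10,750 flat): $43,800 + $10,750 = $54,550.
Defendant has an out-of-state residence (+$7,000 flat): $54,550 + $7,000 = $61,550.
Defendant has an active warrant in another jurisdiction (+$17,250 flat): $61,550 + $17,250 = $78,800.
Victim suffered great bodily injury (+15%): $78,800 × 1.15 = $90,620.
Verified full-time employment (−15%): $90,620 × 0.85 = $77,027.
$77,027 is within the $250,000 maximum.

$77,027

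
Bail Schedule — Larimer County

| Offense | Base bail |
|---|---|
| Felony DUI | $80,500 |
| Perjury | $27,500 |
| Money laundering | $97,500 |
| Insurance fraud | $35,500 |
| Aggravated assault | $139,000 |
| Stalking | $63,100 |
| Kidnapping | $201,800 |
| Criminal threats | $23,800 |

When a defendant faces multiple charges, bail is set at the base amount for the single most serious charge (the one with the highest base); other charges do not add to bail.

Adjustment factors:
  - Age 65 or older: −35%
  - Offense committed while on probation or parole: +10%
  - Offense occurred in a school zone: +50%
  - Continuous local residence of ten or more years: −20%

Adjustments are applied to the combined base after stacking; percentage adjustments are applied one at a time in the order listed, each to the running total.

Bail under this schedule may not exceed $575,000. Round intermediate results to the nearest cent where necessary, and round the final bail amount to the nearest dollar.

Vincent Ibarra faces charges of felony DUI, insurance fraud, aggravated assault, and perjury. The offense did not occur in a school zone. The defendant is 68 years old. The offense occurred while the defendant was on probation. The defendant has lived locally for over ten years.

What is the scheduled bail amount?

Base amounts from the schedule: felony DUI $80,500; insurance fraud $35,500; aggravated assault $139,000; perjury $27,500.
Stacking rule: use the highest base only. Highest is aggravated assault at $139,000. Combined base = $139,000.
Age 65 or older (−35%): $139,000 × 0.65 = $90,350.
Offense committed while on probation or parole (+10%): $90,350 × 1.1 = $99,385.
Continuous local residence of ten or more years (−20%): $99,385 × 0.8 = $79,508.
$79,508 is within the $575,000 maximum.

$79,508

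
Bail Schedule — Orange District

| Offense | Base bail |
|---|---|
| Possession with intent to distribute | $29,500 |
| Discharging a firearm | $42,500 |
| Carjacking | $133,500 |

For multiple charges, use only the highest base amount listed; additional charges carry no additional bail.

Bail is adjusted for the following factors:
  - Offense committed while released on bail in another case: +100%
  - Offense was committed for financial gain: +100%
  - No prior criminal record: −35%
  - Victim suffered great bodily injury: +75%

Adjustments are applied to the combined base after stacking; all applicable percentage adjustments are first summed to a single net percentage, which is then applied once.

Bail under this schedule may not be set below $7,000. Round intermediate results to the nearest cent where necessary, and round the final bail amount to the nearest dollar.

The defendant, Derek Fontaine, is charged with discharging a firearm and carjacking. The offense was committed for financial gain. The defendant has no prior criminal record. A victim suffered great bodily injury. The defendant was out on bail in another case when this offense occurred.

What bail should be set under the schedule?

Base amounts from the schedule: discharging a firearm $42,500; carjacking $133,500.
Stacking rule: use the highest base only. Highest is carjacking at $133,500. Combined base = $133,500.
Net percentage adjustment: +100% +100% −35% +75% = +240%. $133,500 × 3.4 = $453,900.
$453,900 is at or above the $7,000 minimum.

$453,900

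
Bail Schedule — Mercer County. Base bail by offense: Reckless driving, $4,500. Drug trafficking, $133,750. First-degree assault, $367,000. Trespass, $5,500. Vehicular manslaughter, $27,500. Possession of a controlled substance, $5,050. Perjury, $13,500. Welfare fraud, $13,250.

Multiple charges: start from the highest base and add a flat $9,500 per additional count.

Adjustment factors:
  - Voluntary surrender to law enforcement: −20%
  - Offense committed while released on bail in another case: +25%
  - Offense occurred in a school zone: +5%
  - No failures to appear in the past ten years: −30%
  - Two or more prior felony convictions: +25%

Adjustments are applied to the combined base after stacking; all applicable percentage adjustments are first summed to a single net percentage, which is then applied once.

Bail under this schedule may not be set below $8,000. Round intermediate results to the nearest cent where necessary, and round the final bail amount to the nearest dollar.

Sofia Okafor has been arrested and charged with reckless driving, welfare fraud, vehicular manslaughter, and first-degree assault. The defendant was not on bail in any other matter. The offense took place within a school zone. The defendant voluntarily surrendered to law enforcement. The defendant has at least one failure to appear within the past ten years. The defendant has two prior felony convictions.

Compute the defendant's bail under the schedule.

Base amounts from the schedule: reckless driving $4,500; welfare fraud $13,250; vehicular manslaughter $27,500; first-degree assault $367,000.
Stacking rule: highest base plus $9,500 per additional charge. Highest is first-degree assault at $367,000; 3 additional charges → +$28,500. Combined base = $395,500.
Net percentage adjustment: −20% +5% +25% = +10%. $395,500 × 1.1 = $435,050.
$435,050 is at or above the $8,000 minimum.

$435,050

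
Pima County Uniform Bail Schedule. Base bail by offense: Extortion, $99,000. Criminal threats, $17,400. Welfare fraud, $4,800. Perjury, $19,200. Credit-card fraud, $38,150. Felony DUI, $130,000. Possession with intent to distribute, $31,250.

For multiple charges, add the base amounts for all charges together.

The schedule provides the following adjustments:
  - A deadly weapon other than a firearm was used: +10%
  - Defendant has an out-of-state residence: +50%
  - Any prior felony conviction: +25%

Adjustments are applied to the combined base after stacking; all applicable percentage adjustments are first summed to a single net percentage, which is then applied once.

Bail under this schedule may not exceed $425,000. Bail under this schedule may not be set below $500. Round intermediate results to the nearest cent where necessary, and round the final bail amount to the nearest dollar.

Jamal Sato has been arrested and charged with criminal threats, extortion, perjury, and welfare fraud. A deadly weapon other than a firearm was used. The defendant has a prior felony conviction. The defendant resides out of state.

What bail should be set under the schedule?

Base amounts from the schedule: criminal threats $17,400; extortion $99,000; perjury $19,200; welfare fraud $4,800.
Stacking rule: sum of all bases. $17,400 + $99,000 + $19,200 + $4,800 = $140,400.
Net percentage adjustment: +10% +50% +25% = +85%. $140,400 × 1.85 = $259,740.
$259,740 is within the $425,000 maximum.
$259,740 is at or above the $500 minimum.

$259,740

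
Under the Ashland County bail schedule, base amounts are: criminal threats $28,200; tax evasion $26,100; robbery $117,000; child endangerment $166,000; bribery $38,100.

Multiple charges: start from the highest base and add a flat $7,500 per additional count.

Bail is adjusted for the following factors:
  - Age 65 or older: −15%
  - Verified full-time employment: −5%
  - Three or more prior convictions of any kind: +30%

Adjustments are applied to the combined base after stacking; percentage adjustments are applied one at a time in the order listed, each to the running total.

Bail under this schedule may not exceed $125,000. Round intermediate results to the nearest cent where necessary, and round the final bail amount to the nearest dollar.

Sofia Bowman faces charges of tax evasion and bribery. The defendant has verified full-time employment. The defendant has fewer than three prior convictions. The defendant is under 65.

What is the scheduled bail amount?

Base amounts from the schedule: tax evasion $26,100; bribery $38,100.
Stacking rule: highest base plus $7,500 per additional charge. Highest is bribery at $38,100; 1 additional charge → +$7,500. Combined base = $45,600.
Verified full-time employment (−5%): $45,600 × 0.95 = $43,320.
$43,320 is within the $125,000 maximum.

$43,320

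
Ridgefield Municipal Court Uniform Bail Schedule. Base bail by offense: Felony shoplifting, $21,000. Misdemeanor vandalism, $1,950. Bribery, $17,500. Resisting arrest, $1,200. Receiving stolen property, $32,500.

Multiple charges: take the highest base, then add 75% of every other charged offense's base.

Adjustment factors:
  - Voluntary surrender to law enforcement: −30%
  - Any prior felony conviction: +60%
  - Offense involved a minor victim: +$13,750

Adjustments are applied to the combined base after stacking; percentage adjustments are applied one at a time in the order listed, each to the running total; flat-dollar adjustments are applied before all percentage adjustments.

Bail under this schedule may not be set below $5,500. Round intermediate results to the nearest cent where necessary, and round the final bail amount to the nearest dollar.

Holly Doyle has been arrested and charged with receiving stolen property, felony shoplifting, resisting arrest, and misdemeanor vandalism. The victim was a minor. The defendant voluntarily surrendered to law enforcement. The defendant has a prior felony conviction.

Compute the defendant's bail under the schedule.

Base amounts from the schedule: receiving stolen property $32,500; felony shoplifting $21,000; resisting arrest $1,200; misdemeanor vandalism $1,950.
Stacking rule: highest base plus 75% of each additional charge. Highest is receiving stolen property at $32,500. Additional: $21,000 × 75% = $15,750; $1,200 × 75% = $900; $1,950 × 75% = $1,462.50. Combined base = $32,500 + $18,112.50 = $50,612.50.
Offense involved a minor victim (+$13,750 flat): $50,612.50 + $13,750 = $64,362.50.
Voluntary surrender to law enforcement (−30%): $64,362.50 × 0.7 = $45,053.75.
Any prior felony conviction (+60%): $45,053.75 × 1.6 = $72,086.
$72,086 is at or above the $5,500 minimum.

$72,086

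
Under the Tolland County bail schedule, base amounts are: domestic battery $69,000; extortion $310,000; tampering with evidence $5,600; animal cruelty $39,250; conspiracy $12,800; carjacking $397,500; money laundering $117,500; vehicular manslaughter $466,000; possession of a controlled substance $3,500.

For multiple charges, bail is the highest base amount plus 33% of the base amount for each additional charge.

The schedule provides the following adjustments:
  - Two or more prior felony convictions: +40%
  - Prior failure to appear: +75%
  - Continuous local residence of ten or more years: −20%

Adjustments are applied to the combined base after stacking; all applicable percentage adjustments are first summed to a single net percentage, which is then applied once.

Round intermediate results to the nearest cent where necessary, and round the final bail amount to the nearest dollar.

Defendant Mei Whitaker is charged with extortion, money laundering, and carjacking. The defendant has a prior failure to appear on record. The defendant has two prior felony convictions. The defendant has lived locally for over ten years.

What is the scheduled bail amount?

$1,050,221

Base amounts from the schedule: extortion $310,000; money laundering $117,500; carjacking $397,500.
Stacking rule: highest base plus 33% of each additional charge. Highest is carjacking at $397,500. Additional: $310,000 × 33% = $102,300; $117,500 × 33% = $38,775. Combined base = $397,500 + $141,075 = $538,575.
Net percentage adjustment: +40% +75% −20% = +95%. $538,575 × 1.95 = $1,050,221.25.
Rounded to the nearest dollar: $1,050,221.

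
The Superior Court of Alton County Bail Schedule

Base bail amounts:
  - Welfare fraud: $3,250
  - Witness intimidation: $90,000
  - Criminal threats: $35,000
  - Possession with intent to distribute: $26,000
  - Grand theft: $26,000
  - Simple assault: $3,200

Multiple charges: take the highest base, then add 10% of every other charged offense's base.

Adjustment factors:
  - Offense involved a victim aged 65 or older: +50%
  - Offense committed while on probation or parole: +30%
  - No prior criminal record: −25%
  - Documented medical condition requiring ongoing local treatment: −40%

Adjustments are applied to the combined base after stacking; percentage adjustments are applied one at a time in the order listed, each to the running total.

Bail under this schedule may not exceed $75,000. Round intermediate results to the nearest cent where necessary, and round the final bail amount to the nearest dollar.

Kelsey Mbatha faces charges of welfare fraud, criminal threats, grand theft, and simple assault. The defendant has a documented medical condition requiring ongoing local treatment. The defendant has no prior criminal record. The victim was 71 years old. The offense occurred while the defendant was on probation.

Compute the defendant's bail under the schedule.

$33,560

Base amounts from the schedule: welfare fraud $3,250; criminal threats $35,000; grand theft $26,000; simple assault $3,200.
Stacking rule: highest base plus 10% of each additional charge. Highest is criminal threats at $35,000. Additional: $3,250 × 10% = $325; $26,000 × 10% = $2,600; $3,200 × 10% = $320. Combined base = $35,000 + $3,245 = $38,245.
Offense involved a victim aged 65 or older (+50%): $38,245 × 1.5 = $57,367.50.
Offense committed while on probation or parole (+30%): $57,367.50 × 1.3 = $74,577.75.
No prior criminal record (−25%): $74,577.75 × 0.75 = $55,933.31.
Documented medical condition requiring ongoing local treatment (−40%): $55,933.31 × 0.6 = $33,559.99.
$33,559.99 is within the $75,000 maximum.
Rounded to the nearest dollar: $33,560.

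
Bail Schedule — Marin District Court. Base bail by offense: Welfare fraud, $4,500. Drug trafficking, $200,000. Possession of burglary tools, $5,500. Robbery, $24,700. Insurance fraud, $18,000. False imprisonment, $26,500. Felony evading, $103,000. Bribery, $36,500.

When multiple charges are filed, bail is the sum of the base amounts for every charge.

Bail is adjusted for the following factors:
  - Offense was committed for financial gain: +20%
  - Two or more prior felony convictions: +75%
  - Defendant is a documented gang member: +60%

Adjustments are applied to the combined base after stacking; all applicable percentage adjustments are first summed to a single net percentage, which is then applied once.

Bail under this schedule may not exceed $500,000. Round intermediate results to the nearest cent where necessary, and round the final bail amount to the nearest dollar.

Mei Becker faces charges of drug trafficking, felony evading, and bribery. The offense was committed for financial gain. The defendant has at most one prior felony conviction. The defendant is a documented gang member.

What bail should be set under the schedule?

Base amounts from the schedule: drug trafficking $200,000; felony evading $103,000; bribery $36,500.
Stacking rule: sum of all bases. $200,000 + $103,000 + $36,500 = $339,500.
Net percentage adjustment: +20% +60% = +80%. $339,500 × 1.8 = $611,100.
Result $611,100 exceeds the maximum of $500,000; bail is capped at $500,000.

$500,000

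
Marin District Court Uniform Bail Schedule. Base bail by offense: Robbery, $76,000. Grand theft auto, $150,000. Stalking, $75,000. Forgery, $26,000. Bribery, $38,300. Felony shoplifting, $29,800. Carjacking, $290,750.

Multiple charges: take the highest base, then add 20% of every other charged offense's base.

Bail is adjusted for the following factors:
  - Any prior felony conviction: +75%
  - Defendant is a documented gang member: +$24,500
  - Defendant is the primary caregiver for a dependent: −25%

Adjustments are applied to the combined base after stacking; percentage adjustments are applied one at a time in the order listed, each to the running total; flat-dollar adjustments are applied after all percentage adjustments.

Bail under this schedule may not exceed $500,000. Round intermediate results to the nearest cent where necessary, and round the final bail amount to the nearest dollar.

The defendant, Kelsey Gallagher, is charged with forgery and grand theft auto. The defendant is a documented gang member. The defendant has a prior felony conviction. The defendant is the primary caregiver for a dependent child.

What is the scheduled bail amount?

$228,200

Base amounts from the schedule: forgery $26,000; grand theft auto $150,000.
Stacking rule: highest base plus 20% of each additional charge. Highest is grand theft auto at $150,000. Additional: $26,000 × 20% = $5,200. Combined base = $150,000 + $5,200 = $155,200.
Any prior felony conviction (+75%): $155,200 × 1.75 = $271,600.
Defendant is the primary caregiver for a dependent (−25%): $271,600 × 0.75 = $203,700.
Defendant is a documented gang member (+$24,500 flat): $203,700 + $24,500 = $228,200.
$228,200 is within the $500,000 maximum.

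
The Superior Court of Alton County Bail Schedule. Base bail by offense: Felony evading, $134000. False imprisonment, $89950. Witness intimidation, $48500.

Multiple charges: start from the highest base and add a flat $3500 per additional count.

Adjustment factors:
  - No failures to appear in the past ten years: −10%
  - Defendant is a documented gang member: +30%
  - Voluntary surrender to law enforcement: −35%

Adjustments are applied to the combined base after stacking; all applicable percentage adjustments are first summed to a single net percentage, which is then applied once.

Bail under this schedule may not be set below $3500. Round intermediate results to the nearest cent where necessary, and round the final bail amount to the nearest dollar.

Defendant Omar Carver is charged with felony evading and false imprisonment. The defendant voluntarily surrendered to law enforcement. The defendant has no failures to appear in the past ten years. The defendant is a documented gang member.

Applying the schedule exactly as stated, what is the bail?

$116875

Base amounts from the schedule: felony evading $134000; false imprisonment $89950.
Stacking rule: highest base plus $3500 per additional charge. Highest is felony evading at $134000; 1 additional charge → +$3500. Combined base = $137500.
Net percentage adjustment: −10% +30% −35% = −15%. $137500 × 0.85 = $116875.
$116875 is at or above the $3500 minimum.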